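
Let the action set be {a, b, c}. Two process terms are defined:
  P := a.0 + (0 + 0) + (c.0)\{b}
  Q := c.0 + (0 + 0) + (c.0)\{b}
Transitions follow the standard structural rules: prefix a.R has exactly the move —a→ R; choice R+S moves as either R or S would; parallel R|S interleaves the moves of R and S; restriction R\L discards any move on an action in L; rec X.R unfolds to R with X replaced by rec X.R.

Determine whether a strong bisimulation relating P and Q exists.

Reachable graph of P (3 states):
  p0 = a.0 + (0 + 0) + (c.0)\{b} :: —a→ p1, —c→ p2
  p1 = 0 :: ·
  p2 = 0\{b} :: ·
Reachable graph of Q (3 states):
  q0 = c.0 + (0 + 0) + (c.0)\{b} :: —c→ q1, —c→ q2
  q1 = 0 :: ·
  q2 = 0\{b} :: ·
Partition-refinement fixed point:
  B0 = {p0}
  B1 = {p1, p2, q1, q2}
  B2 = {q0}
p0 ∈ B0, q0 ∈ B2 → different blocks

NO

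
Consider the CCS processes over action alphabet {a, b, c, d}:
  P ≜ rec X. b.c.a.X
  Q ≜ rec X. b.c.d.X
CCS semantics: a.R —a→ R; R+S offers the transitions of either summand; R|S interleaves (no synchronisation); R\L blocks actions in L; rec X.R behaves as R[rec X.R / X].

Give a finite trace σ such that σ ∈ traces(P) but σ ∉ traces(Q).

bca

Reachable graph of P (3 states):
  u0 = rec X. b.c.a.X :: —b→ u1
  u1 = c.a.(rec X. b.c.a.X) :: —c→ u2
  u2 = a.(rec X. b.c.a.X) :: —a→ u0
Reachable graph of Q (3 states):
  v0 = rec X. b.c.d.X :: —b→ v1
  v1 = c.d.(rec X. b.c.d.X) :: —c→ v2
  v2 = d.(rec X. b.c.d.X) :: —d→ v0
Run σ = ⟨bca⟩ on P: start {u0}
  after b @ step 1: {u1}
  after c @ step 2: {u2}
  after a @ step 3: {u0}
  — P admits the full trace.
Run σ = ⟨bca⟩ on Q: start {v0}
  after b @ step 1: {v1}
  after c @ step 2: {v2}
  after a @ step 3: ∅  — Q cannot continue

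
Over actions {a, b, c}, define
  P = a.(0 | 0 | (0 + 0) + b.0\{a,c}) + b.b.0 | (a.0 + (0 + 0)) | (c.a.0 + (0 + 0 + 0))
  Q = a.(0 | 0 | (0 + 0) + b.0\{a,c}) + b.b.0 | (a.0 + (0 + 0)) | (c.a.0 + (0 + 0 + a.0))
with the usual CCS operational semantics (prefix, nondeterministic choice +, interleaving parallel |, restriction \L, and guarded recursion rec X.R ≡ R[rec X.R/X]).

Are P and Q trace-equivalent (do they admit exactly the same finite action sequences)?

traces(P) ≠ traces(Q) — witness ⟨aa⟩

P's transition system — 20 states:
  s0 = a.(0 | 0 | (0 + 0) + b.0\{a,c}) + b.b.0 | (a.0 + (0 + 0)) | (c.a.0 + (0 + 0 + 0)) :: —a→ s1, —a→ s2, —b→ s3, —c→ s4
  s1 = 0 | 0 | (0 + 0) + b.0\{a,c} :: —b→ s5
  s2 = b.b.0 | 0 | (c.a.0 + (0 + 0 + 0)) :: —b→ s6, —c→ s7
  s3 = b.0 | (a.0 + (0 + 0)) | (c.a.0 + (0 + 0 + 0)) :: —a→ s6, —b→ s8, —c→ s9
  s4 = b.b.0 | (a.0 + (0 + 0)) | a.0 :: —a→ s10, —a→ s7, —b→ s9
  s5 = 0\{a,c} :: deadlocked
  s6 = b.0 | 0 | (c.a.0 + (0 + 0 + 0)) :: —b→ s11, —c→ s12
  s7 = b.b.0 | 0 | a.0 :: —a→ s13, —b→ s12
  s8 = 0 | (a.0 + (0 + 0)) | (c.a.0 + (0 + 0 + 0)) :: —a→ s11, —c→ s14
  s9 = b.0 | (a.0 + (0 + 0)) | a.0 :: —a→ s12, —a→ s15, —b→ s14
  s10 = b.b.0 | (a.0 + (0 + 0)) | 0 :: —a→ s13, —b→ s15
  s11 = 0 | 0 | (c.a.0 + (0 + 0 + 0)) :: —c→ s16
  s12 = b.0 | 0 | a.0 :: —a→ s17, —b→ s16
  s13 = b.b.0 | 0 | 0 :: —b→ s17
  s14 = 0 | (a.0 + (0 + 0)) | a.0 :: —a→ s16, —a→ s18
  s15 = b.0 | (a.0 + (0 + 0)) | 0 :: —a→ s17, —b→ s18
  s16 = 0 | 0 | a.0 :: —a→ s19
  s17 = b.0 | 0 | 0 :: —b→ s19
  s18 = 0 | (a.0 + (0 + 0)) | 0 :: —a→ s19
  s19 = 0 | 0 | 0 :: deadlocked
Q's transition system — 20 states:
  t0 = a.(0 | 0 | (0 + 0) + b.0\{a,c}) + b.b.0 | (a.0 + (0 + 0)) | (c.a.0 + (0 + 0 + a.0)) :: —a→ t1, —a→ t2, —a→ t3, —b→ t4, —c→ t5
  t1 = 0 | 0 | (0 + 0) + b.0\{a,c} :: —b→ t6
  t2 = b.b.0 | (a.0 + (0 + 0)) | 0 :: —a→ t7, —b→ t8
  t3 = b.b.0 | 0 | (c.a.0 + (0 + 0 + a.0)) :: —a→ t7, —b→ t9, —c→ t10
  t4 = b.0 | (a.0 + (0 + 0)) | (c.a.0 + (0 + 0 + a.0)) :: —a→ t8, —a→ t9, —b→ t11, —c→ t12
  t5 = b.b.0 | (a.0 + (0 + 0)) | a.0 :: —a→ t10, —a→ t2, —b→ t12
  t6 = 0\{a,c} :: deadlocked
  t7 = b.b.0 | 0 | 0 :: —b→ t13
  t8 = b.0 | (a.0 + (0 + 0)) | 0 :: —a→ t13, —b→ t14
  t9 = b.0 | 0 | (c.a.0 + (0 + 0 + a.0)) :: —a→ t13, —b→ t15, —c→ t16
  t10 = b.b.0 | 0 | a.0 :: —a→ t7, —b→ t16
  t11 = 0 | (a.0 + (0 + 0)) | (c.a.0 + (0 + 0 + a.0)) :: —a→ t14, —a→ t15, —c→ t17
  t12 = b.0 | (a.0 + (0 + 0)) | a.0 :: —a→ t16, —a→ t8, —b→ t17
  t13 = b.0 | 0 | 0 :: —b→ t18
  t14 = 0 | (a.0 + (0 + 0)) | 0 :: —a→ t18
  t15 = 0 | 0 | (c.a.0 + (0 + 0 + a.0)) :: —a→ t18, —c→ t19
  t16 = b.0 | 0 | a.0 :: —a→ t13, —b→ t19
  t17 = 0 | (a.0 + (0 + 0)) | a.0 :: —a→ t14, —a→ t19
  t18 = 0 | 0 | 0 :: deadlocked
  t19 = 0 | 0 | a.0 :: —a→ t18
Trace ⟨aa⟩ through Q, begin at {t0}:
  after a @ step 1: {t1, t2, t3}
  after a @ step 2: {t7}
  Q completes σ.
Trace ⟨aa⟩ through P, begin at {s0}:
  after a @ step 1: {s1, s2}
  after a @ step 2: ∅ (P stuck)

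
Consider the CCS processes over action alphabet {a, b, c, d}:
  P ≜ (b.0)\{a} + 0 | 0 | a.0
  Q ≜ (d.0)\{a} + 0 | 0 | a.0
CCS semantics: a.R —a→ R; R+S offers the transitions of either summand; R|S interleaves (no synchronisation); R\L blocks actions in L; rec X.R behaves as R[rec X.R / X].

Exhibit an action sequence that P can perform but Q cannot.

b

Reachable graph of P (3 states):
  u0 = (b.0)\{a} + 0 | 0 | a.0 has moves --a--▸ u1, --b--▸ u2
  u1 = 0 | 0 | 0 has moves stopped
  u2 = 0\{a} has moves stopped
Reachable graph of Q (3 states):
  v0 = (d.0)\{a} + 0 | 0 | a.0 has moves --a--▸ v1, --d--▸ v2
  v1 = 0 | 0 | 0 has moves stopped
  v2 = 0\{a} has moves stopped
Trace ⟨b⟩ through P, begin at {u0}:
  after b @ step 1: {u2}
  ✓ P
Trace ⟨b⟩ through Q, begin at {v0}:
  after b @ step 1: no successor for Q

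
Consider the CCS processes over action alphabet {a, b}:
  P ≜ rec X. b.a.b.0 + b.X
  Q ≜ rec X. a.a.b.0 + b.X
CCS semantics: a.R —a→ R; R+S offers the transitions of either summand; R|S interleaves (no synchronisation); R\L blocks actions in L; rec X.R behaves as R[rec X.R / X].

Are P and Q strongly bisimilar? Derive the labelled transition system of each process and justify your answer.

P's transition system — 4 states:
  m0 = rec X. b.a.b.0 + b.X | —b→ m0, —b→ m1
  m1 = a.b.0 | —a→ m2
  m2 = b.0 | —b→ m3
  m3 = 0 | deadlocked
Q's transition system — 4 states:
  n0 = rec X. a.a.b.0 + b.X | —a→ n1, —b→ n0
  n1 = a.b.0 | —a→ n2
  n2 = b.0 | —b→ n3
  n3 = 0 | deadlocked
Partition-refinement fixed point:
  B0 = {m0}
  B1 = {m1, n1}
  B2 = {m2, n2}
  B3 = {m3, n3}
  B4 = {n0}
m0 ∈ B0, n0 ∈ B4 → different blocks

NO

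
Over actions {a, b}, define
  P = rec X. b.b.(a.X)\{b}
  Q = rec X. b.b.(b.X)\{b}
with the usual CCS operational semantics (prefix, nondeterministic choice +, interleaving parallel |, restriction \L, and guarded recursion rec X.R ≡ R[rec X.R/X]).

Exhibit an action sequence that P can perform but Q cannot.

bba

Reachable graph of P (4 states):
  p0 = rec X. b.b.(a.X)\{b} has moves =b=> p1
  p1 = b.(a.(rec X. b.b.(a.X)\{b}))\{b} has moves =b=> p2
  p2 = (a.(rec X. b.b.(a.X)\{b}))\{b} has moves =a=> p3
  p3 = (rec X. b.b.(a.X)\{b})\{b} has moves ·
Reachable graph of Q (3 states):
  q0 = rec X. b.b.(b.X)\{b} has moves =b=> q1
  q1 = b.(b.(rec X. b.b.(b.X)\{b}))\{b} has moves =b=> q2
  q2 = (b.(rec X. b.b.(b.X)\{b}))\{b} has moves ·
Executing bba from P (initial set {p0}):
  step 1 (b): {p1}
  step 2 (b): {p2}
  step 3 (a): {p3}
  — P admits the full trace.
Executing bba from Q (initial set {q0}):
  step 1 (b): {q1}
  step 2 (b): {q2}
  step 3 (a): ∅ (Q stuck)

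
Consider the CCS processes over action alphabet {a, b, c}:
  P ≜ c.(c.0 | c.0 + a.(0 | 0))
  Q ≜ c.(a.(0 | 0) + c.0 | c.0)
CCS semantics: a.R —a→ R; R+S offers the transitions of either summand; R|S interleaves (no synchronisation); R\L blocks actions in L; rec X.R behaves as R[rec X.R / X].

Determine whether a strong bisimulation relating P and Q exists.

P's transition system — 5 states:
  u0 = c.(c.0 | c.0 + a.(0 | 0)) has moves ··c··> u1
  u1 = c.0 | c.0 + a.(0 | 0) has moves ··a··> u2, ··c··> u3, ··c··> u4
  u2 = 0 | 0 has moves ·
  u3 = 0 | c.0 has moves ··c··> u2
  u4 = c.0 | 0 has moves ··c··> u2
Q's transition system — 5 states:
  v0 = c.(a.(0 | 0) + c.0 | c.0) has moves ··c··> v1
  v1 = a.(0 | 0) + c.0 | c.0 has moves ··a··> v2, ··c··> v3, ··c··> v4
  v2 = 0 | 0 has moves ·
  v3 = 0 | c.0 has moves ··c··> v2
  v4 = c.0 | 0 has moves ··c··> v2
Partition-refinement fixed point:
  B0 = {u0, v0}
  B1 = {u1, v1}
  B2 = {u2, v2}
  B3 = {u3, u4, v3, v4}
u0 ∈ B0, v0 ∈ B0 → same block

YES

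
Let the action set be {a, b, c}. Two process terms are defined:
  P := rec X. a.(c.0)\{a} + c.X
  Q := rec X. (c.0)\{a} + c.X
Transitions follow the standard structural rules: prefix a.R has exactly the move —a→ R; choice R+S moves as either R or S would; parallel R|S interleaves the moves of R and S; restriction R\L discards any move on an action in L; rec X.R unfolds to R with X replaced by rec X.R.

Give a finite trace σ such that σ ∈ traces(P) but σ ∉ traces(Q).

a

LTS(P): 3 reachable states
  p0 = rec X. a.(c.0)\{a} + c.X has moves --a--▸ p1, --c--▸ p0
  p1 = (c.0)\{a} has moves --c--▸ p2
  p2 = 0\{a} has moves (no moves)
LTS(Q): 2 reachable states
  q0 = rec X. (c.0)\{a} + c.X has moves --c--▸ q0, --c--▸ q1
  q1 = 0\{a} has moves (no moves)
Executing a from P (initial set {p0}):
  [1] a ⇒ {p1}
  P completes σ.
Executing a from Q (initial set {q0}):
  [1] a ⇒ ∅  — Q cannot continue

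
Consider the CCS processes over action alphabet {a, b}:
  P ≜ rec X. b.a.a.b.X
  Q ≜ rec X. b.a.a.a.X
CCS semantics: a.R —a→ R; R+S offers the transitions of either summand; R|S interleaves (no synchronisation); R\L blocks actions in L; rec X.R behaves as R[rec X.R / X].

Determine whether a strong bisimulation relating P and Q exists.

NO

LTS(P): 4 reachable states
  p0 = rec X. b.a.a.b.X :: =b=> p1
  p1 = a.a.b.(rec X. b.a.a.b.X) :: =a=> p2
  p2 = a.b.(rec X. b.a.a.b.X) :: =a=> p3
  p3 = b.(rec X. b.a.a.b.X) :: =b=> p0
LTS(Q): 4 reachable states
  q0 = rec X. b.a.a.a.X :: =b=> q1
  q1 = a.a.a.(rec X. b.a.a.a.X) :: =a=> q2
  q2 = a.a.(rec X. b.a.a.a.X) :: =a=> q3
  q3 = a.(rec X. b.a.a.a.X) :: =a=> q0
Partition-refinement fixed point:
  B0 = {p0}
  B1 = {p1}
  B2 = {p2}
  B3 = {p3}
  B4 = {q0}
  B5 = {q1}
  B6 = {q2}
  B7 = {q3}
p0 ∈ B0, q0 ∈ B4 → different blocks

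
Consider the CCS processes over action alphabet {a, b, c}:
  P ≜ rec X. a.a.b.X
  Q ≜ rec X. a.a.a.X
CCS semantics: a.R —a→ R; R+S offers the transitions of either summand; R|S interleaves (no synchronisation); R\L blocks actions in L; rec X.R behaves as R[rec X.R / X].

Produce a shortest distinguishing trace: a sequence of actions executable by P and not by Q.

LTS(P): 3 reachable states
  s0 = rec X. a.a.b.X has moves —a→ s1
  s1 = a.b.(rec X. a.a.b.X) has moves —a→ s2
  s2 = b.(rec X. a.a.b.X) has moves —b→ s0
LTS(Q): 3 reachable states
  t0 = rec X. a.a.a.X has moves —a→ t1
  t1 = a.a.(rec X. a.a.a.X) has moves —a→ t2
  t2 = a.(rec X. a.a.a.X) has moves —a→ t0
Executing aab from P (initial set {s0}):
  [1] a ⇒ {s1}
  [2] a ⇒ {s2}
  [3] b ⇒ {s0}
  — P admits the full trace.
Executing aab from Q (initial set {t0}):
  [1] a ⇒ {t1}
  [2] a ⇒ {t2}
  [3] b ⇒ ∅  — Q cannot continue

aab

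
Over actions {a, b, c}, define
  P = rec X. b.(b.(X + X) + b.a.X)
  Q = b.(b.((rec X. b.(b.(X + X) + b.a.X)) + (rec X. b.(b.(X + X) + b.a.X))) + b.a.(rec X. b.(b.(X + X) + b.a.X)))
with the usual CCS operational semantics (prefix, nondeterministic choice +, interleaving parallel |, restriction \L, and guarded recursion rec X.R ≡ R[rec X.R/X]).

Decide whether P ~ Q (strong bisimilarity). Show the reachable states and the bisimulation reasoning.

P ~ Q

LTS(P): 4 reachable states
  s0 = rec X. b.(b.(X + X) + b.a.X) ⊢ --b--▸ s1
  s1 = b.((rec X. b.(b.(X + X) + b.a.X)) + (rec X. b.(b.(X + X) + b.a.X))) + b.a.(rec X. b.(b.(X + X) + b.a.X)) ⊢ --b--▸ s2, --b--▸ s3
  s2 = (rec X. b.(b.(X + X) + b.a.X)) + (rec X. b.(b.(X + X) + b.a.X)) ⊢ --b--▸ s1
  s3 = a.(rec X. b.(b.(X + X) + b.a.X)) ⊢ --a--▸ s0
LTS(Q): 5 reachable states
  t0 = b.(b.((rec X. b.(b.(X + X) + b.a.X)) + (rec X. b.(b.(X + X) + b.a.X))) + b.a.(rec X. b.(b.(X + X) + b.a.X))) ⊢ --b--▸ t1
  t1 = b.((rec X. b.(b.(X + X) + b.a.X)) + (rec X. b.(b.(X + X) + b.a.X))) + b.a.(rec X. b.(b.(X + X) + b.a.X)) ⊢ --b--▸ t2, --b--▸ t3
  t2 = (rec X. b.(b.(X + X) + b.a.X)) + (rec X. b.(b.(X + X) + b.a.X)) ⊢ --b--▸ t1
  t3 = a.(rec X. b.(b.(X + X) + b.a.X)) ⊢ --a--▸ t4
  t4 = rec X. b.(b.(X + X) + b.a.X) ⊢ --b--▸ t1
Coarsest stable partition (strong bisimilarity classes):
  B0 = {s0, s2, t0, t2, t4}
  B1 = {s1, t1}
  B2 = {s3, t3}
s0 ∈ B0, t0 ∈ B0 → same block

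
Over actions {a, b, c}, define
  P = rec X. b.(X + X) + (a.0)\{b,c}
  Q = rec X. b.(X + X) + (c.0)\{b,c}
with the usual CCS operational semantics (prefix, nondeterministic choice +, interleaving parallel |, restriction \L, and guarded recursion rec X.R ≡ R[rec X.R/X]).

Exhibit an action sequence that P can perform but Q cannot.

a

Reachable graph of P (3 states):
  m0 = rec X. b.(X + X) + (a.0)\{b,c} ⊢ ··a··> m1, ··b··> m2
  m1 = 0\{b,c} ⊢ ∅
  m2 = (rec X. b.(X + X) + (a.0)\{b,c}) + (rec X. b.(X + X) + (a.0)\{b,c}) ⊢ ··a··> m1, ··b··> m2
Reachable graph of Q (2 states):
  n0 = rec X. b.(X + X) + (c.0)\{b,c} ⊢ ··b··> n1
  n1 = (rec X. b.(X + X) + (c.0)\{b,c}) + (rec X. b.(X + X) + (c.0)\{b,c}) ⊢ ··b··> n1
Executing a from P (initial set {m0}):
  [1] a ⇒ {m1}
  — P admits the full trace.
Executing a from Q (initial set {n0}):
  [1] a ⇒ ∅  — Q cannot continue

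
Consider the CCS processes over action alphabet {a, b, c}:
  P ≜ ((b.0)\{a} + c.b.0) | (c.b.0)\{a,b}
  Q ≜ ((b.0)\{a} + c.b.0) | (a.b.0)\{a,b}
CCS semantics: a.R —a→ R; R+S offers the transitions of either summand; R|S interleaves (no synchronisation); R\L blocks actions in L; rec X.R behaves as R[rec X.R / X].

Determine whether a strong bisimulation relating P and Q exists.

NO

P's transition system — 8 states:
  u0 = ((b.0)\{a} + c.b.0) | (c.b.0)\{a,b} → =b=> u1, =c=> u2, =c=> u3
  u1 = 0\{a} | (c.b.0)\{a,b} → =c=> u4
  u2 = ((b.0)\{a} + c.b.0) | (b.0)\{a,b} → =b=> u4, =c=> u5
  u3 = b.0 | (c.b.0)\{a,b} → =b=> u6, =c=> u5
  u4 = 0\{a} | (b.0)\{a,b} → (no moves)
  u5 = b.0 | (b.0)\{a,b} → =b=> u7
  u6 = 0 | (c.b.0)\{a,b} → =c=> u7
  u7 = 0 | (b.0)\{a,b} → (no moves)
Q's transition system — 4 states:
  v0 = ((b.0)\{a} + c.b.0) | (a.b.0)\{a,b} → =b=> v1, =c=> v2
  v1 = 0\{a} | (a.b.0)\{a,b} → (no moves)
  v2 = b.0 | (a.b.0)\{a,b} → =b=> v3
  v3 = 0 | (a.b.0)\{a,b} → (no moves)
Partition-refinement fixed point:
  B0 = {u0}
  B1 = {u1, u6}
  B2 = {u4, u7, v1, v3}
  B3 = {u3}
  B4 = {u5, v2}
  B5 = {u2, v0}
u0 ∈ B0, v0 ∈ B5 → different blocks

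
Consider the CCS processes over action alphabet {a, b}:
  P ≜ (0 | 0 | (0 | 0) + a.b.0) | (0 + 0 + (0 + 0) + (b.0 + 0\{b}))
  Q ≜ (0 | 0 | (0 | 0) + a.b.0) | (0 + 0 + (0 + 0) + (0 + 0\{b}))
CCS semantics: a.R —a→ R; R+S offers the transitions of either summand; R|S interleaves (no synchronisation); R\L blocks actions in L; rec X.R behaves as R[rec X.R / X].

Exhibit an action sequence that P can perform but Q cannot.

Reachable graph of P (6 states):
  u0 = (0 | 0 | (0 | 0) + a.b.0) | (0 + 0 + (0 + 0) + (b.0 + 0\{b})) has moves =a=> u1, =b=> u2
  u1 = b.0 | (0 + 0 + (0 + 0) + (b.0 + 0\{b})) has moves =b=> u3, =b=> u4
  u2 = (0 | 0 | (0 | 0) + a.b.0) | 0 has moves =a=> u4
  u3 = 0 | (0 + 0 + (0 + 0) + (b.0 + 0\{b})) has moves =b=> u5
  u4 = b.0 | 0 has moves =b=> u5
  u5 = 0 | 0 has moves ·
Reachable graph of Q (3 states):
  v0 = (0 | 0 | (0 | 0) + a.b.0) | (0 + 0 + (0 + 0) + (0 + 0\{b})) has moves =a=> v1
  v1 = b.0 | (0 + 0 + (0 + 0) + (0 + 0\{b})) has moves =b=> v2
  v2 = 0 | (0 + 0 + (0 + 0) + (0 + 0\{b})) has moves ·
Executing b from P (initial set {u0}):
  after b @ step 1: {u2}
  P completes σ.
Executing b from Q (initial set {v0}):
  after b @ step 1: ∅ (Q stuck)

b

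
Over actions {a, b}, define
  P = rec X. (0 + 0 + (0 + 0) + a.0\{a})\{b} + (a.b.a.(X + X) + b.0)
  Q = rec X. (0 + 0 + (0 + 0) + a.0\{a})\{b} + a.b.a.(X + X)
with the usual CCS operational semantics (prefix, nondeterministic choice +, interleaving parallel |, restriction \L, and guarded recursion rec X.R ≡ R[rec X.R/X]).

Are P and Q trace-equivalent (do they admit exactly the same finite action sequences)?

Reachable graph of P (6 states):
  u0 = rec X. (0 + 0 + (0 + 0) + a.0\{a})\{b} + (a.b.a.(X + X) + b.0) → =a=> u1, =a=> u2, =b=> u3
  u1 = 0\{a}\{b} → deadlocked
  u2 = b.a.((rec X. (0 + 0 + (0 + 0) + a.0\{a})\{b} + (a.b.a.(X + X) + b.0)) + (rec X. (0 + 0 + (0 + 0) + a.0\{a})\{b} + (a.b.a.(X + X) + b.0))) → =b=> u4
  u3 = 0 → deadlocked
  u4 = a.((rec X. (0 + 0 + (0 + 0) + a.0\{a})\{b} + (a.b.a.(X + X) + b.0)) + (rec X. (0 + 0 + (0 + 0) + a.0\{a})\{b} + (a.b.a.(X + X) + b.0))) → =a=> u5
  u5 = (rec X. (0 + 0 + (0 + 0) + a.0\{a})\{b} + (a.b.a.(X + X) + b.0)) + (rec X. (0 + 0 + (0 + 0) + a.0\{a})\{b} + (a.b.a.(X + X) + b.0)) → =a=> u1, =a=> u2, =b=> u3
Reachable graph of Q (5 states):
  v0 = rec X. (0 + 0 + (0 + 0) + a.0\{a})\{b} + a.b.a.(X + X) → =a=> v1, =a=> v2
  v1 = 0\{a}\{b} → deadlocked
  v2 = b.a.((rec X. (0 + 0 + (0 + 0) + a.0\{a})\{b} + a.b.a.(X + X)) + (rec X. (0 + 0 + (0 + 0) + a.0\{a})\{b} + a.b.a.(X + X))) → =b=> v3
  v3 = a.((rec X. (0 + 0 + (0 + 0) + a.0\{a})\{b} + a.b.a.(X + X)) + (rec X. (0 + 0 + (0 + 0) + a.0\{a})\{b} + a.b.a.(X + X))) → =a=> v4
  v4 = (rec X. (0 + 0 + (0 + 0) + a.0\{a})\{b} + a.b.a.(X + X)) + (rec X. (0 + 0 + (0 + 0) + a.0\{a})\{b} + a.b.a.(X + X)) → =a=> v1, =a=> v2
Run σ = ⟨b⟩ on P: start {u0}
  [1] b ⇒ {u3}
  — P admits the full trace.
Run σ = ⟨b⟩ on Q: start {v0}
  [1] b ⇒ no successor for Q

traces(P) ≠ traces(Q) — witness ⟨b⟩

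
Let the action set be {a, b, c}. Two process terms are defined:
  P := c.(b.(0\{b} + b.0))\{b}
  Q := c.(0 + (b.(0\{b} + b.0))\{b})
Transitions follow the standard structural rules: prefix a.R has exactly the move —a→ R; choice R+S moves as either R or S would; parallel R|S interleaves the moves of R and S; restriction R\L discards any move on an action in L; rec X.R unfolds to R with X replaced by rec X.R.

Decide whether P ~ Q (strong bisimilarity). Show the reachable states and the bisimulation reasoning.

LTS(P): 2 reachable states
  s0 = c.(b.(0\{b} + b.0))\{b} has moves =c=> s1
  s1 = (b.(0\{b} + b.0))\{b} has moves deadlocked
LTS(Q): 2 reachable states
  t0 = c.(0 + (b.(0\{b} + b.0))\{b}) has moves =c=> t1
  t1 = 0 + (b.(0\{b} + b.0))\{b} has moves deadlocked
Bisimilarity quotient blocks:
  B0 = {s0, t0}
  B1 = {s1, t1}
s0 ∈ B0, t0 ∈ B0 → same block

bisimilar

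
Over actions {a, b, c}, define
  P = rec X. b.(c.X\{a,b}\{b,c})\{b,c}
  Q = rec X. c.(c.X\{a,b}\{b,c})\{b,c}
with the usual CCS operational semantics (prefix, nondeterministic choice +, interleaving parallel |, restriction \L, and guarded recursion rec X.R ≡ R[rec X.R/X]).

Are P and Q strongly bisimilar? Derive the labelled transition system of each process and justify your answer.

Reachable graph of P (2 states):
  p0 = rec X. b.(c.X\{a,b}\{b,c})\{b,c} :: -b-> p1
  p1 = (c.(rec X. b.(c.X\{a,b}\{b,c})\{b,c})\{a,b}\{b,c})\{b,c} :: (no moves)
Reachable graph of Q (2 states):
  q0 = rec X. c.(c.X\{a,b}\{b,c})\{b,c} :: -c-> q1
  q1 = (c.(rec X. c.(c.X\{a,b}\{b,c})\{b,c})\{a,b}\{b,c})\{b,c} :: (no moves)
Bisimilarity quotient blocks:
  B0 = {p0}
  B1 = {p1, q1}
  B2 = {q0}
p0 ∈ B0, q0 ∈ B2 → different blocks

NO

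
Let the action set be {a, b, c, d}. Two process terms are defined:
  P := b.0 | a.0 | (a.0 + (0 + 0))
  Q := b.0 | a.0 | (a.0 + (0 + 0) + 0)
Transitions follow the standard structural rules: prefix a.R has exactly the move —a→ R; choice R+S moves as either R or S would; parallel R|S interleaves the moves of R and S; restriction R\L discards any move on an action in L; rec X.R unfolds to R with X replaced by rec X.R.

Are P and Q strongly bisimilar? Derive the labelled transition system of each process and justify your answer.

Reachable graph of P (8 states):
  m0 = b.0 | a.0 | (a.0 + (0 + 0)) :: ··a··> m1, ··a··> m2, ··b··> m3
  m1 = b.0 | 0 | (a.0 + (0 + 0)) :: ··a··> m4, ··b··> m5
  m2 = b.0 | a.0 | 0 :: ··a··> m4, ··b··> m6
  m3 = 0 | a.0 | (a.0 + (0 + 0)) :: ··a··> m5, ··a··> m6
  m4 = b.0 | 0 | 0 :: ··b··> m7
  m5 = 0 | 0 | (a.0 + (0 + 0)) :: ··a··> m7
  m6 = 0 | a.0 | 0 :: ··a··> m7
  m7 = 0 | 0 | 0 :: ·
Reachable graph of Q (8 states):
  n0 = b.0 | a.0 | (a.0 + (0 + 0) + 0) :: ··a··> n1, ··a··> n2, ··b··> n3
  n1 = b.0 | 0 | (a.0 + (0 + 0) + 0) :: ··a··> n4, ··b··> n5
  n2 = b.0 | a.0 | 0 :: ··a··> n4, ··b··> n6
  n3 = 0 | a.0 | (a.0 + (0 + 0) + 0) :: ··a··> n5, ··a··> n6
  n4 = b.0 | 0 | 0 :: ··b··> n7
  n5 = 0 | 0 | (a.0 + (0 + 0) + 0) :: ··a··> n7
  n6 = 0 | a.0 | 0 :: ··a··> n7
  n7 = 0 | 0 | 0 :: ·
Bisimilarity quotient blocks:
  B0 = {m0, n0}
  B1 = {m1, m2, n1, n2}
  B2 = {m5, m6, n5, n6}
  B3 = {m7, n7}
  B4 = {m4, n4}
  B5 = {m3, n3}
m0 ∈ B0, n0 ∈ B0 → same block

YES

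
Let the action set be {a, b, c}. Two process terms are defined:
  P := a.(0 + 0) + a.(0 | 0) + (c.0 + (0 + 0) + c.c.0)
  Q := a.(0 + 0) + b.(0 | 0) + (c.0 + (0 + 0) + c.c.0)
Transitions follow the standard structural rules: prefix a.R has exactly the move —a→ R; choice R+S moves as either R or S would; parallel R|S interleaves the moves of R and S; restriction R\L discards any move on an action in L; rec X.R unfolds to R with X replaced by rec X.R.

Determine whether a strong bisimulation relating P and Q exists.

NO

P's transition system — 5 states:
  u0 = a.(0 + 0) + a.(0 | 0) + (c.0 + (0 + 0) + c.c.0) | ··a··> u1, ··a··> u2, ··c··> u3, ··c··> u4
  u1 = 0 + 0 | deadlocked
  u2 = 0 | 0 | deadlocked
  u3 = 0 | deadlocked
  u4 = c.0 | ··c··> u3
Q's transition system — 5 states:
  v0 = a.(0 + 0) + b.(0 | 0) + (c.0 + (0 + 0) + c.c.0) | ··a··> v1, ··b··> v2, ··c··> v3, ··c··> v4
  v1 = 0 + 0 | deadlocked
  v2 = 0 | 0 | deadlocked
  v3 = 0 | deadlocked
  v4 = c.0 | ··c··> v3
Coarsest stable partition (strong bisimilarity classes):
  B0 = {u0}
  B1 = {u1, u2, u3, v1, v2, v3}
  B2 = {u4, v4}
  B3 = {v0}
u0 ∈ B0, v0 ∈ B3 → different blocks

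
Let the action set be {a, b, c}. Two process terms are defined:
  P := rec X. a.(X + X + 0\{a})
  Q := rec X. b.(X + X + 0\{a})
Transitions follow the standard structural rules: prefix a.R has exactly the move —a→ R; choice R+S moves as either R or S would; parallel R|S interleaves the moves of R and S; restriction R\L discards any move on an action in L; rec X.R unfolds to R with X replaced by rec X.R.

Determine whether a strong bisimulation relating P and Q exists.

P's transition system — 2 states:
  m0 = rec X. a.(X + X + 0\{a}) has moves ··a··> m1
  m1 = (rec X. a.(X + X + 0\{a})) + (rec X. a.(X + X + 0\{a})) + 0\{a} has moves ··a··> m1
Q's transition system — 2 states:
  n0 = rec X. b.(X + X + 0\{a}) has moves ··b··> n1
  n1 = (rec X. b.(X + X + 0\{a})) + (rec X. b.(X + X + 0\{a})) + 0\{a} has moves ··b··> n1
Partition-refinement fixed point:
  B0 = {m0, m1}
  B1 = {n0, n1}
m0 ∈ B0, n0 ∈ B1 → different blocks

not bisimilar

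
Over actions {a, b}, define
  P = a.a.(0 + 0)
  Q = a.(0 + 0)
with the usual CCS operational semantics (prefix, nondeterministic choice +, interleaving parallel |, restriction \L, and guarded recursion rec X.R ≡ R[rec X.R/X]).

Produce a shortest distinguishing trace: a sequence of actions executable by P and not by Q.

Reachable graph of P (3 states):
  u0 = a.a.(0 + 0) has moves —a→ u1
  u1 = a.(0 + 0) has moves —a→ u2
  u2 = 0 + 0 has moves ∅
Reachable graph of Q (2 states):
  v0 = a.(0 + 0) has moves —a→ v1
  v1 = 0 + 0 has moves ∅
Trace ⟨aa⟩ through P, begin at {u0}:
  [1] a ⇒ {u1}
  [2] a ⇒ {u2}
  — P admits the full trace.
Trace ⟨aa⟩ through Q, begin at {v0}:
  [1] a ⇒ {v1}
  [2] a ⇒ ∅  — Q cannot continue

aa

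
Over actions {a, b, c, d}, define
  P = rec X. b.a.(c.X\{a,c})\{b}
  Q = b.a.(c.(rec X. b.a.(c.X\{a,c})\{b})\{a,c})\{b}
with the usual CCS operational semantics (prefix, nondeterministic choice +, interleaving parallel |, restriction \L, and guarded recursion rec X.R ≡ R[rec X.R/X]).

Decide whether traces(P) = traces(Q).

YES

LTS(P): 4 reachable states
  m0 = rec X. b.a.(c.X\{a,c})\{b} :: --b--▸ m1
  m1 = a.(c.(rec X. b.a.(c.X\{a,c})\{b})\{a,c})\{b} :: --a--▸ m2
  m2 = (c.(rec X. b.a.(c.X\{a,c})\{b})\{a,c})\{b} :: --c--▸ m3
  m3 = (rec X. b.a.(c.X\{a,c})\{b})\{a,c}\{b} :: ·
LTS(Q): 4 reachable states
  n0 = b.a.(c.(rec X. b.a.(c.X\{a,c})\{b})\{a,c})\{b} :: --b--▸ n1
  n1 = a.(c.(rec X. b.a.(c.X\{a,c})\{b})\{a,c})\{b} :: --a--▸ n2
  n2 = (c.(rec X. b.a.(c.X\{a,c})\{b})\{a,c})\{b} :: --c--▸ n3
  n3 = (rec X. b.a.(c.X\{a,c})\{b})\{a,c}\{b} :: ·
Partition-refinement fixed point:
  B0 = {m0, n0}
  B1 = {m1, n1}
  B2 = {m2, n2}
  B3 = {m3, n3}
m0 ∈ B0, n0 ∈ B0 → same block
Bisimilar ⇒ trace-equivalent.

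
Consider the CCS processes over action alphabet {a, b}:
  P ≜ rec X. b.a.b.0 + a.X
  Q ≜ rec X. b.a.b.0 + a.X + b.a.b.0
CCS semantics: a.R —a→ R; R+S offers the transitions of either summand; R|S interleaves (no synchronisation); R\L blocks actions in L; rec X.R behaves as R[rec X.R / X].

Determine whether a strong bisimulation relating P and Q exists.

YES

Reachable graph of P (4 states):
  m0 = rec X. b.a.b.0 + a.X → --a--▸ m0, --b--▸ m1
  m1 = a.b.0 → --a--▸ m2
  m2 = b.0 → --b--▸ m3
  m3 = 0 → stopped
Reachable graph of Q (4 states):
  n0 = rec X. b.a.b.0 + a.X + b.a.b.0 → --a--▸ n0, --b--▸ n1
  n1 = a.b.0 → --a--▸ n2
  n2 = b.0 → --b--▸ n3
  n3 = 0 → stopped
Coarsest stable partition (strong bisimilarity classes):
  B0 = {m0, n0}
  B1 = {m1, n1}
  B2 = {m2, n2}
  B3 = {m3, n3}
m0 ∈ B0, n0 ∈ B0 → same block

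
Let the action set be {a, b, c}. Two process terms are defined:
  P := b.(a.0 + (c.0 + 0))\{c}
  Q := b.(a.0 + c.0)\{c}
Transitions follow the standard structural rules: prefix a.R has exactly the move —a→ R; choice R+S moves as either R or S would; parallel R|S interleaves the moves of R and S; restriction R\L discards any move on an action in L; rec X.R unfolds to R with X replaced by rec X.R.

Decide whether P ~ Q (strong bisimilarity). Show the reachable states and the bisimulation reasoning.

YES

P's transition system — 3 states:
  p0 = b.(a.0 + (c.0 + 0))\{c} ⊢ —b→ p1
  p1 = (a.0 + (c.0 + 0))\{c} ⊢ —a→ p2
  p2 = 0\{c} ⊢ stopped
Q's transition system — 3 states:
  q0 = b.(a.0 + c.0)\{c} ⊢ —b→ q1
  q1 = (a.0 + c.0)\{c} ⊢ —a→ q2
  q2 = 0\{c} ⊢ stopped
Coarsest stable partition (strong bisimilarity classes):
  B0 = {p0, q0}
  B1 = {p1, q1}
  B2 = {p2, q2}
p0 ∈ B0, q0 ∈ B0 → same block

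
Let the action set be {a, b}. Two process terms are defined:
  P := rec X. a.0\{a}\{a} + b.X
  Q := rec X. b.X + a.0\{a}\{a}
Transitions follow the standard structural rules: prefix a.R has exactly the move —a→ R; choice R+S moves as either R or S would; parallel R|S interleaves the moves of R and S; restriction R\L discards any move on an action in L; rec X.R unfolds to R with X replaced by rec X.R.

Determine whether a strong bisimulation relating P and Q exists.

YES

LTS(P): 2 reachable states
  u0 = rec X. a.0\{a}\{a} + b.X → ··a··> u1, ··b··> u0
  u1 = 0\{a}\{a} → (no moves)
LTS(Q): 2 reachable states
  v0 = rec X. b.X + a.0\{a}\{a} → ··a··> v1, ··b··> v0
  v1 = 0\{a}\{a} → (no moves)
Partition-refinement fixed point:
  B0 = {u0, v0}
  B1 = {u1, v1}
u0 ∈ B0, v0 ∈ B0 → same block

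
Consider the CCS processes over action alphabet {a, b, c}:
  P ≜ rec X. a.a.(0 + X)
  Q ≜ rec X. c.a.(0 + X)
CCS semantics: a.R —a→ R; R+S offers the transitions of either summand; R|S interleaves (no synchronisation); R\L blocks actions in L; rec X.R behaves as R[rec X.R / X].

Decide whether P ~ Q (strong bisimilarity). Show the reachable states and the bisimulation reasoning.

P ≁ Q

P's transition system — 3 states:
  p0 = rec X. a.a.(0 + X) has moves --a--▸ p1
  p1 = a.(0 + (rec X. a.a.(0 + X))) has moves --a--▸ p2
  p2 = 0 + (rec X. a.a.(0 + X)) has moves --a--▸ p1
Q's transition system — 3 states:
  q0 = rec X. c.a.(0 + X) has moves --c--▸ q1
  q1 = a.(0 + (rec X. c.a.(0 + X))) has moves --a--▸ q2
  q2 = 0 + (rec X. c.a.(0 + X)) has moves --c--▸ q1
Coarsest stable partition (strong bisimilarity classes):
  B0 = {p0, p1, p2}
  B1 = {q0, q2}
  B2 = {q1}
p0 ∈ B0, q0 ∈ B1 → different blocks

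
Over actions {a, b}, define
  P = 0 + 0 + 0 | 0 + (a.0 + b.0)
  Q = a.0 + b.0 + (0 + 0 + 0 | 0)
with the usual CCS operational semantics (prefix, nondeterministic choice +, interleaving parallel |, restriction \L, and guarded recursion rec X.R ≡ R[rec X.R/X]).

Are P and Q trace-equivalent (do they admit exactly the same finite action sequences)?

trace-equivalent

Reachable graph of P (2 states):
  p0 = 0 + 0 + 0 | 0 + (a.0 + b.0) | —a→ p1, —b→ p1
  p1 = 0 | ∅
Reachable graph of Q (2 states):
  q0 = a.0 + b.0 + (0 + 0 + 0 | 0) | —a→ q1, —b→ q1
  q1 = 0 | ∅
Bisimilarity quotient blocks:
  B0 = {p0, q0}
  B1 = {p1, q1}
p0 ∈ B0, q0 ∈ B0 → same block
Bisimilar ⇒ trace-equivalent.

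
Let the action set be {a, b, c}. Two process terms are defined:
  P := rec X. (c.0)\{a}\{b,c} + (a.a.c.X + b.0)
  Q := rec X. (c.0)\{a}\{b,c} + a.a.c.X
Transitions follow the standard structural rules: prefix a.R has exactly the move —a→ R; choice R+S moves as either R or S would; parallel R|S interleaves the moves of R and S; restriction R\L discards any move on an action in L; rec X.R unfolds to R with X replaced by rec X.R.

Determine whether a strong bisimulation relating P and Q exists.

P ≁ Q

P's transition system — 4 states:
  s0 = rec X. (c.0)\{a}\{b,c} + (a.a.c.X + b.0) | -a-> s1, -b-> s2
  s1 = a.c.(rec X. (c.0)\{a}\{b,c} + (a.a.c.X + b.0)) | -a-> s3
  s2 = 0 | ·
  s3 = c.(rec X. (c.0)\{a}\{b,c} + (a.a.c.X + b.0)) | -c-> s0
Q's transition system — 3 states:
  t0 = rec X. (c.0)\{a}\{b,c} + a.a.c.X | -a-> t1
  t1 = a.c.(rec X. (c.0)\{a}\{b,c} + a.a.c.X) | -a-> t2
  t2 = c.(rec X. (c.0)\{a}\{b,c} + a.a.c.X) | -c-> t0
Bisimilarity quotient blocks:
  B0 = {s0}
  B1 = {s1}
  B2 = {s3}
  B3 = {s2}
  B4 = {t0}
  B5 = {t1}
  B6 = {t2}
s0 ∈ B0, t0 ∈ B4 → different blocks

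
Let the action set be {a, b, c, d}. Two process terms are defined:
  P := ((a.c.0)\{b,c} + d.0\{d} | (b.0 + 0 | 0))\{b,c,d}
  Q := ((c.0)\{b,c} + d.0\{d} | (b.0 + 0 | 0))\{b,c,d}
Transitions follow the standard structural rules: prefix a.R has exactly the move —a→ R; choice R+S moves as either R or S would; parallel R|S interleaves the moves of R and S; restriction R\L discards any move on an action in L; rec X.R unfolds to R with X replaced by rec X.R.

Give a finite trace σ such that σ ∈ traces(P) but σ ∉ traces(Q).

a

P's transition system — 2 states:
  s0 = ((a.c.0)\{b,c} + d.0\{d} | (b.0 + 0 | 0))\{b,c,d} ⊢ -a-> s1
  s1 = (c.0)\{b,c}\{b,c,d} ⊢ ·
Q's transition system — 1 states:
  t0 = ((c.0)\{b,c} + d.0\{d} | (b.0 + 0 | 0))\{b,c,d} ⊢ ·
Run σ = ⟨a⟩ on P: start {s0}
  [1] a ⇒ {s1}
  — P admits the full trace.
Run σ = ⟨a⟩ on Q: start {t0}
  [1] a ⇒ ∅ (Q stuck)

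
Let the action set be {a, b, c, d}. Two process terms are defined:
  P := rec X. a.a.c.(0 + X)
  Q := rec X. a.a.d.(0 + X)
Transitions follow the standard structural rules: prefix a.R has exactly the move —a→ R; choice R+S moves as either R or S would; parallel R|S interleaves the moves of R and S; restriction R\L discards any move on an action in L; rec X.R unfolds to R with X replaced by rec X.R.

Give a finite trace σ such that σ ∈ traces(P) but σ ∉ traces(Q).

aac

Reachable graph of P (4 states):
  p0 = rec X. a.a.c.(0 + X) has moves =a=> p1
  p1 = a.c.(0 + (rec X. a.a.c.(0 + X))) has moves =a=> p2
  p2 = c.(0 + (rec X. a.a.c.(0 + X))) has moves =c=> p3
  p3 = 0 + (rec X. a.a.c.(0 + X)) has moves =a=> p1
Reachable graph of Q (4 states):
  q0 = rec X. a.a.d.(0 + X) has moves =a=> q1
  q1 = a.d.(0 + (rec X. a.a.d.(0 + X))) has moves =a=> q2
  q2 = d.(0 + (rec X. a.a.d.(0 + X))) has moves =d=> q3
  q3 = 0 + (rec X. a.a.d.(0 + X)) has moves =a=> q1
Run σ = ⟨aac⟩ on P: start {p0}
  step 1 (a): {p1}
  step 2 (a): {p2}
  step 3 (c): {p3}
  P completes σ.
Run σ = ⟨aac⟩ on Q: start {q0}
  step 1 (a): {q1}
  step 2 (a): {q2}
  step 3 (c): no successor for Q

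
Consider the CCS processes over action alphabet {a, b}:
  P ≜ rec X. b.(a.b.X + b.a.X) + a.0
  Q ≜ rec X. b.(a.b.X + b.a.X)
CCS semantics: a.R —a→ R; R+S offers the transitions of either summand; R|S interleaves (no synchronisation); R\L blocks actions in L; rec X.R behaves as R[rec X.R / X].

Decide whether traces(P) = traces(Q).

LTS(P): 5 reachable states
  u0 = rec X. b.(a.b.X + b.a.X) + a.0 → =a=> u1, =b=> u2
  u1 = 0 → deadlocked
  u2 = a.b.(rec X. b.(a.b.X + b.a.X) + a.0) + b.a.(rec X. b.(a.b.X + b.a.X) + a.0) → =a=> u3, =b=> u4
  u3 = b.(rec X. b.(a.b.X + b.a.X) + a.0) → =b=> u0
  u4 = a.(rec X. b.(a.b.X + b.a.X) + a.0) → =a=> u0
LTS(Q): 4 reachable states
  v0 = rec X. b.(a.b.X + b.a.X) → =b=> v1
  v1 = a.b.(rec X. b.(a.b.X + b.a.X)) + b.a.(rec X. b.(a.b.X + b.a.X)) → =a=> v2, =b=> v3
  v2 = b.(rec X. b.(a.b.X + b.a.X)) → =b=> v0
  v3 = a.(rec X. b.(a.b.X + b.a.X)) → =a=> v0
Run σ = ⟨a⟩ on P: start {u0}
  step 1 (a): {u1}
  — P admits the full trace.
Run σ = ⟨a⟩ on Q: start {v0}
  step 1 (a): ∅ (Q stuck)

trace-distinct — witness ⟨a⟩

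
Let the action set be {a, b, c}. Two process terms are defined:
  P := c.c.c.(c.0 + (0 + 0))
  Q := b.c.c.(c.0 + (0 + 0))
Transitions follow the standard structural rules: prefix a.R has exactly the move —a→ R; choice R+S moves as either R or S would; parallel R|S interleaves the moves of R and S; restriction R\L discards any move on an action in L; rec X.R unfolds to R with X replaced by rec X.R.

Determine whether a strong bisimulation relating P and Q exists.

P's transition system — 5 states:
  m0 = c.c.c.(c.0 + (0 + 0)) → -c-> m1
  m1 = c.c.(c.0 + (0 + 0)) → -c-> m2
  m2 = c.(c.0 + (0 + 0)) → -c-> m3
  m3 = c.0 + (0 + 0) → -c-> m4
  m4 = 0 → ·
Q's transition system — 5 states:
  n0 = b.c.c.(c.0 + (0 + 0)) → -b-> n1
  n1 = c.c.(c.0 + (0 + 0)) → -c-> n2
  n2 = c.(c.0 + (0 + 0)) → -c-> n3
  n3 = c.0 + (0 + 0) → -c-> n4
  n4 = 0 → ·
Bisimilarity quotient blocks:
  B0 = {m0}
  B1 = {m1, n1}
  B2 = {m2, n2}
  B3 = {m3, n3}
  B4 = {m4, n4}
  B5 = {n0}
m0 ∈ B0, n0 ∈ B5 → different blocks

NO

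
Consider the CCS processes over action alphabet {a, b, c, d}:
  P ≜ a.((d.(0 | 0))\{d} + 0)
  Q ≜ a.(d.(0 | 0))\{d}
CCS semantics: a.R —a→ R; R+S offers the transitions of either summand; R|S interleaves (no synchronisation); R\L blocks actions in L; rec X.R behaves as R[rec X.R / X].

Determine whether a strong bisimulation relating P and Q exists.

YES

Reachable graph of P (2 states):
  m0 = a.((d.(0 | 0))\{d} + 0) | --a--▸ m1
  m1 = (d.(0 | 0))\{d} + 0 | stopped
Reachable graph of Q (2 states):
  n0 = a.(d.(0 | 0))\{d} | --a--▸ n1
  n1 = (d.(0 | 0))\{d} | stopped
Partition-refinement fixed point:
  B0 = {m0, n0}
  B1 = {m1, n1}
m0 ∈ B0, n0 ∈ B0 → same block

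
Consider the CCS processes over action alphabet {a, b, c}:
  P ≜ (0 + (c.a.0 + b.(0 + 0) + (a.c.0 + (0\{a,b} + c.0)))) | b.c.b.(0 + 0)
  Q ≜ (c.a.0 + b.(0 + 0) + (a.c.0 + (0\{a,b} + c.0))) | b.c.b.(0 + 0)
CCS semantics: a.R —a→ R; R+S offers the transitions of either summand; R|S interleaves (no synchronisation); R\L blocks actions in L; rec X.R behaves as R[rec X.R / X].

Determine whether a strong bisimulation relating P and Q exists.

P ~ Q

Reachable graph of P (20 states):
  m0 = (0 + (c.a.0 + b.(0 + 0) + (a.c.0 + (0\{a,b} + c.0)))) | b.c.b.(0 + 0) ⊢ =a=> m1, =b=> m2, =b=> m3, =c=> m4, =c=> m5
  m1 = c.0 | b.c.b.(0 + 0) ⊢ =b=> m6, =c=> m4
  m2 = (0 + (c.a.0 + b.(0 + 0) + (a.c.0 + (0\{a,b} + c.0)))) | c.b.(0 + 0) ⊢ =a=> m6, =b=> m7, =c=> m10, =c=> m8, =c=> m9
  m3 = (0 + 0) | b.c.b.(0 + 0) ⊢ =b=> m7
  m4 = 0 | b.c.b.(0 + 0) ⊢ =b=> m9
  m5 = a.0 | b.c.b.(0 + 0) ⊢ =a=> m4, =b=> m10
  m6 = c.0 | c.b.(0 + 0) ⊢ =c=> m11, =c=> m9
  m7 = (0 + 0) | c.b.(0 + 0) ⊢ =c=> m12
  m8 = (0 + (c.a.0 + b.(0 + 0) + (a.c.0 + (0\{a,b} + c.0)))) | b.(0 + 0) ⊢ =a=> m11, =b=> m12, =b=> m13, =c=> m14, =c=> m15
  m9 = 0 | c.b.(0 + 0) ⊢ =c=> m14
  m10 = a.0 | c.b.(0 + 0) ⊢ =a=> m9, =c=> m15
  m11 = c.0 | b.(0 + 0) ⊢ =b=> m16, =c=> m14
  m12 = (0 + 0) | b.(0 + 0) ⊢ =b=> m17
  m13 = (0 + (c.a.0 + b.(0 + 0) + (a.c.0 + (0\{a,b} + c.0)))) | (0 + 0) ⊢ =a=> m16, =b=> m17, =c=> m18, =c=> m19
  m14 = 0 | b.(0 + 0) ⊢ =b=> m18
  m15 = a.0 | b.(0 + 0) ⊢ =a=> m14, =b=> m19
  m16 = c.0 | (0 + 0) ⊢ =c=> m18
  m17 = (0 + 0) | (0 + 0) ⊢ deadlocked
  m18 = 0 | (0 + 0) ⊢ deadlocked
  m19 = a.0 | (0 + 0) ⊢ =a=> m18
Reachable graph of Q (20 states):
  n0 = (c.a.0 + b.(0 + 0) + (a.c.0 + (0\{a,b} + c.0))) | b.c.b.(0 + 0) ⊢ =a=> n1, =b=> n2, =b=> n3, =c=> n4, =c=> n5
  n1 = c.0 | b.c.b.(0 + 0) ⊢ =b=> n6, =c=> n4
  n2 = (0 + 0) | b.c.b.(0 + 0) ⊢ =b=> n7
  n3 = (c.a.0 + b.(0 + 0) + (a.c.0 + (0\{a,b} + c.0))) | c.b.(0 + 0) ⊢ =a=> n6, =b=> n7, =c=> n10, =c=> n8, =c=> n9
  n4 = 0 | b.c.b.(0 + 0) ⊢ =b=> n9
  n5 = a.0 | b.c.b.(0 + 0) ⊢ =a=> n4, =b=> n10
  n6 = c.0 | c.b.(0 + 0) ⊢ =c=> n11, =c=> n9
  n7 = (0 + 0) | c.b.(0 + 0) ⊢ =c=> n12
  n8 = (c.a.0 + b.(0 + 0) + (a.c.0 + (0\{a,b} + c.0))) | b.(0 + 0) ⊢ =a=> n11, =b=> n12, =b=> n13, =c=> n14, =c=> n15
  n9 = 0 | c.b.(0 + 0) ⊢ =c=> n14
  n10 = a.0 | c.b.(0 + 0) ⊢ =a=> n9, =c=> n15
  n11 = c.0 | b.(0 + 0) ⊢ =b=> n16, =c=> n14
  n12 = (0 + 0) | b.(0 + 0) ⊢ =b=> n17
  n13 = (c.a.0 + b.(0 + 0) + (a.c.0 + (0\{a,b} + c.0))) | (0 + 0) ⊢ =a=> n16, =b=> n17, =c=> n18, =c=> n19
  n14 = 0 | b.(0 + 0) ⊢ =b=> n18
  n15 = a.0 | b.(0 + 0) ⊢ =a=> n14, =b=> n19
  n16 = c.0 | (0 + 0) ⊢ =c=> n18
  n17 = (0 + 0) | (0 + 0) ⊢ deadlocked
  n18 = 0 | (0 + 0) ⊢ deadlocked
  n19 = a.0 | (0 + 0) ⊢ =a=> n18
Coarsest stable partition (strong bisimilarity classes):
  B0 = {m0, n0}
  B1 = {m1, n1}
  B2 = {m3, m4, n2, n4}
  B3 = {m7, m9, n7, n9}
  B4 = {m12, m14, n12, n14}
  B5 = {m17, m18, n17, n18}
  B6 = {m6, n6}
  B7 = {m11, n11}
  B8 = {m16, n16}
  B9 = {m2, n3}
  B10 = {m10, n10}
  B11 = {m15, n15}
  B12 = {m19, n19}
  B13 = {m8, n8}
  B14 = {m13, n13}
  B15 = {m5, n5}
m0 ∈ B0, n0 ∈ B0 → same block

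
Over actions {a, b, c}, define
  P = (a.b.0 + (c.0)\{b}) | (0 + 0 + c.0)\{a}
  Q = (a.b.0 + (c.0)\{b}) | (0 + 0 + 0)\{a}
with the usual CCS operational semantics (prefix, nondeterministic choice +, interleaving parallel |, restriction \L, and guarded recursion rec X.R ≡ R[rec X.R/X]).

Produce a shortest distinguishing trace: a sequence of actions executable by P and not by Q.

ac

Reachable graph of P (8 states):
  p0 = (a.b.0 + (c.0)\{b}) | (0 + 0 + c.0)\{a} :: ··a··> p1, ··c··> p2, ··c··> p3
  p1 = b.0 | (0 + 0 + c.0)\{a} :: ··b··> p4, ··c··> p5
  p2 = (a.b.0 + (c.0)\{b}) | 0\{a} :: ··a··> p5, ··c··> p6
  p3 = 0\{b} | (0 + 0 + c.0)\{a} :: ··c··> p6
  p4 = 0 | (0 + 0 + c.0)\{a} :: ··c··> p7
  p5 = b.0 | 0\{a} :: ··b··> p7
  p6 = 0\{b} | 0\{a} :: ∅
  p7 = 0 | 0\{a} :: ∅
Reachable graph of Q (4 states):
  q0 = (a.b.0 + (c.0)\{b}) | (0 + 0 + 0)\{a} :: ··a··> q1, ··c··> q2
  q1 = b.0 | (0 + 0 + 0)\{a} :: ··b··> q3
  q2 = 0\{b} | (0 + 0 + 0)\{a} :: ∅
  q3 = 0 | (0 + 0 + 0)\{a} :: ∅
Trace ⟨ac⟩ through P, begin at {p0}:
  [1] a ⇒ {p1}
  [2] c ⇒ {p5}
  — P admits the full trace.
Trace ⟨ac⟩ through Q, begin at {q0}:
  [1] a ⇒ {q1}
  [2] c ⇒ ∅  — Q cannot continue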